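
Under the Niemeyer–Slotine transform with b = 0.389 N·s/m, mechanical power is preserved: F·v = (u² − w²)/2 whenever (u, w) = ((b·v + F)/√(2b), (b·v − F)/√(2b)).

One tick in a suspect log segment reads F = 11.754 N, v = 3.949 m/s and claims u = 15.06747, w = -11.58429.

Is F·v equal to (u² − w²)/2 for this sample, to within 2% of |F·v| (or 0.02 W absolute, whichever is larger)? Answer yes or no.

F·v = 11.754×3.949 = 46.41655 W.
(u² − w²)/2 = (227.02865 − 134.19577)/2 = 46.41644 W.
|Δ| = 0.00011;  2% of max(1, |F·v|) = 0.92833.

yes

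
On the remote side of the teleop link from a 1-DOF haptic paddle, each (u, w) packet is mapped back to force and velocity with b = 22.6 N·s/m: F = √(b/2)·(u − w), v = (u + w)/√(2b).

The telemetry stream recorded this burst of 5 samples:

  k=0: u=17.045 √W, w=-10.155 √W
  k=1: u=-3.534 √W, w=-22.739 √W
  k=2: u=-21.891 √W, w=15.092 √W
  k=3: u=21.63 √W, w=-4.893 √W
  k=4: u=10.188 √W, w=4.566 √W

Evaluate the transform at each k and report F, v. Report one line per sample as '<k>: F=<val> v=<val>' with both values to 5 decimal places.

0: F=91.43409 v=1.02483
1: F=64.55852 v=-3.90787
2: F=-124.32010 v=-1.01129
3: F=89.15832 v=2.48948
4: F=18.89862 v=2.19453

k=0: u−w=27.20000, u+w=6.89000; √(b/2)=3.36155, √(2b)=6.72309; F=3.36155×27.2=91.43409, v=6.89000/6.72309=1.02483
k=1: u−w=19.20500, u+w=-26.27300; √(b/2)=3.36155, √(2b)=6.72309; F=3.36155×19.205=64.55852, v=-26.27300/6.72309=-3.90787
k=2: u−w=-36.98300, u+w=-6.79900; √(b/2)=3.36155, √(2b)=6.72309; F=3.36155×(-36.983)=-124.32010, v=-6.79900/6.72309=-1.01129
k=3: u−w=26.52300, u+w=16.73700; √(b/2)=3.36155, √(2b)=6.72309; F=3.36155×26.523=89.15832, v=16.73700/6.72309=2.48948
k=4: u−w=5.62200, u+w=14.75400; √(b/2)=3.36155, √(2b)=6.72309; F=3.36155×5.622=18.89862, v=14.75400/6.72309=2.19453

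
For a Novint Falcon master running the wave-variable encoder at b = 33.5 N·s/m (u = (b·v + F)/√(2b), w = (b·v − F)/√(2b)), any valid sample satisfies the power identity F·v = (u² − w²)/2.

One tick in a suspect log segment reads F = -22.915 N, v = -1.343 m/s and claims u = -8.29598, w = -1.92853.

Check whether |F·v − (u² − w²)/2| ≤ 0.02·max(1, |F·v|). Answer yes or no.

F·v = (-22.915)×(-1.343) = 30.77484 W.
(u² − w²)/2 = (68.82328 − 3.71923)/2 = 32.55203 W.
|Δ| = 1.77718;  2% of max(1, |F·v|) = 0.61550.

no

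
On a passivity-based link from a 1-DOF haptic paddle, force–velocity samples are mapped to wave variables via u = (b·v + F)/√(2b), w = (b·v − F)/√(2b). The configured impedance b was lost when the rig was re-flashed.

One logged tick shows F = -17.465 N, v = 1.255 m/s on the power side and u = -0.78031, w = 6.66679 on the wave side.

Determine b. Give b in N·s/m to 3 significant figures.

b = 11 N·s/m

u + w = 5.8865;  u + w = √(2b)·v, so √(2b) = 5.8865/1.255 = 4.6904.
b = (√(2b))²/2 = 22.0001/2 = 11.0000.
(Check via u − w = 2F/√(2b): u − w = -7.4471, 2F/√(2b) = -7.4471.)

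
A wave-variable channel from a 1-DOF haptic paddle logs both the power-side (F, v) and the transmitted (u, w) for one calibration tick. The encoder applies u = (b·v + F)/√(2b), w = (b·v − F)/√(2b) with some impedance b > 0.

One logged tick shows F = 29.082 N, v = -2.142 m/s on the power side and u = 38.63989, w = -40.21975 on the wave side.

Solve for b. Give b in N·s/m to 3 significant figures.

b = 0.272 N·s/m

u + w = -1.57986;  u + w = √(2b)·v, so √(2b) = -1.57986/(-2.142) = 0.73756.
b = (√(2b))²/2 = 0.54400/2 = 0.27200.
(Check via u − w = 2F/√(2b): u − w = 78.85964, 2F/√(2b) = 78.85970.)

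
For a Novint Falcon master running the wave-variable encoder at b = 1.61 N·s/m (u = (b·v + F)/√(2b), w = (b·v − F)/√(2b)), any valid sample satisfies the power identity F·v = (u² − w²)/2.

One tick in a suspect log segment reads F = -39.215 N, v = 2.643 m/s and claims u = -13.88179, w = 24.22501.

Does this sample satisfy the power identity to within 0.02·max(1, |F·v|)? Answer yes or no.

no

F·v = (-39.215)×2.643 = -103.6452 W.
(u² − w²)/2 = (192.7041 − 586.8511)/2 = -197.0735 W.
|Δ| = 93.4283;  2% of max(1, |F·v|) = 2.0729.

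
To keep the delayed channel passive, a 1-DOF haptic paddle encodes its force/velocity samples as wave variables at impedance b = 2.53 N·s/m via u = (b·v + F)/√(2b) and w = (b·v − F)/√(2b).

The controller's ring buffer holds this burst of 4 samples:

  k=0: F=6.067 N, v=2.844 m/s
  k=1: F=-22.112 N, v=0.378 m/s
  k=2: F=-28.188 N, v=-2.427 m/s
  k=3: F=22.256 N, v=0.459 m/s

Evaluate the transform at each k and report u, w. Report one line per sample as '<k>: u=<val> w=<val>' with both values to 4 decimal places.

k=0: b·v=2.53×2.844=7.1953; √(2b)=2.2494; u=(7.1953+6.067)/2.2494=5.8958, w=(7.1953−6.067)/2.2494=0.5016
k=1: b·v=2.53×0.378=0.9563; √(2b)=2.2494; u=(0.9563+(-22.112))/2.2494=-9.4048, w=(0.9563−(-22.112))/2.2494=10.2551
k=2: b·v=2.53×(-2.427)=-6.1403; √(2b)=2.2494; u=(-6.1403+(-28.188))/2.2494=-15.2608, w=(-6.1403−(-28.188))/2.2494=9.8014
k=3: b·v=2.53×0.459=1.1613; √(2b)=2.2494; u=(1.1613+22.256)/2.2494=10.4102, w=(1.1613−22.256)/2.2494=-9.3778

0: u=5.8958 w=0.5016
1: u=-9.4048 w=10.2551
2: u=-15.2608 w=9.8014
3: u=10.4102 w=-9.3778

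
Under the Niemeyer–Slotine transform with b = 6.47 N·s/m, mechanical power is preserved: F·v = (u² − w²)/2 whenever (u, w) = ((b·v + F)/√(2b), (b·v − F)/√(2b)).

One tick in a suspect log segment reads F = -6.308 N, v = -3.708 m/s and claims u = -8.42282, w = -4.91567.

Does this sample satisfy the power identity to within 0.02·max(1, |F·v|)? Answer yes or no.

F·v = (-6.308)×(-3.708) = 23.3901 W.
(u² − w²)/2 = (70.9439 − 24.1638)/2 = 23.3900 W.
|Δ| = 0.0000;  2% of max(1, |F·v|) = 0.4678.

yes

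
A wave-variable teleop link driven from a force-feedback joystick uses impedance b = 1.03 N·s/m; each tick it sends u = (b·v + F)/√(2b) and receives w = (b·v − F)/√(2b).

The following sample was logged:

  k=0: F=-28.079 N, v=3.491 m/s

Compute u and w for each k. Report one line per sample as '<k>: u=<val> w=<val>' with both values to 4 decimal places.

0: u=-17.0583 w=22.0688

k=0: b·v=1.03×3.491=3.5957; √(2b)=1.4353; u=(3.5957+(-28.079))/1.4353=-17.0583, w=(3.5957−(-28.079))/1.4353=22.0688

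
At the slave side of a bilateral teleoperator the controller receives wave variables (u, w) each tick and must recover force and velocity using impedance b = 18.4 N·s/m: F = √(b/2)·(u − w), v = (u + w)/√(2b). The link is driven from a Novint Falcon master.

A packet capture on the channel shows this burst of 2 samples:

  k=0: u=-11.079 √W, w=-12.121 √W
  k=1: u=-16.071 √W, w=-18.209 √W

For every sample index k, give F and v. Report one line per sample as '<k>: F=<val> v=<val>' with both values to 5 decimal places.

k=0: u−w=1.04200, u+w=-23.20000; √(b/2)=3.03315, √(2b)=6.06630; F=3.03315×1.042=3.16054, v=-23.20000/6.06630=-3.82441
k=1: u−w=2.13800, u+w=-34.28000; √(b/2)=3.03315, √(2b)=6.06630; F=3.03315×2.138=6.48488, v=-34.28000/6.06630=-5.65089

0: F=3.16054 v=-3.82441
1: F=6.48488 v=-5.65089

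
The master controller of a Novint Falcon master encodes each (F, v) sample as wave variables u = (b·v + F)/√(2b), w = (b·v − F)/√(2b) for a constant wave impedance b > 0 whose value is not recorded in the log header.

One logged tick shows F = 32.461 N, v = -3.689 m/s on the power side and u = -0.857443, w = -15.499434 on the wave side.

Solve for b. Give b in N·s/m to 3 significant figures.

b = 9.83 N·s/m

u + w = -16.356877;  u + w = √(2b)·v, so √(2b) = -16.356877/(-3.689) = 4.433960.
b = (√(2b))²/2 = 19.659998/2 = 9.829999.
(Check via u − w = 2F/√(2b): u − w = 14.641991, 2F/√(2b) = 14.641992.)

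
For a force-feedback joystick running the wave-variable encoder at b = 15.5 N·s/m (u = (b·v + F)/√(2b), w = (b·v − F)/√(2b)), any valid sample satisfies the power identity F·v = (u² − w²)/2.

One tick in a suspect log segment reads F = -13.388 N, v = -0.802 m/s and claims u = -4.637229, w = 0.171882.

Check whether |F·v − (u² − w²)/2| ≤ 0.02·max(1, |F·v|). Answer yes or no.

yes

F·v = (-13.388)×(-0.802) = 10.737176 W.
(u² − w²)/2 = (21.503893 − 0.029543)/2 = 10.737175 W.
|Δ| = 0.000001;  2% of max(1, |F·v|) = 0.214744.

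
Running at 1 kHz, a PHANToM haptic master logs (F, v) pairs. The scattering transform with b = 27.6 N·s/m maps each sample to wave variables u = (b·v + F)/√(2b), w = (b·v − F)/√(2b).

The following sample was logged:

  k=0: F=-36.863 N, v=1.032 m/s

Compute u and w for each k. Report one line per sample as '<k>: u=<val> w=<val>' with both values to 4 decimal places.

0: u=-1.1279 w=8.7953

k=0: b·v=27.6×1.032=28.4832; √(2b)=7.4297; u=(28.4832+(-36.863))/7.4297=-1.1279, w=(28.4832−(-36.863))/7.4297=8.7953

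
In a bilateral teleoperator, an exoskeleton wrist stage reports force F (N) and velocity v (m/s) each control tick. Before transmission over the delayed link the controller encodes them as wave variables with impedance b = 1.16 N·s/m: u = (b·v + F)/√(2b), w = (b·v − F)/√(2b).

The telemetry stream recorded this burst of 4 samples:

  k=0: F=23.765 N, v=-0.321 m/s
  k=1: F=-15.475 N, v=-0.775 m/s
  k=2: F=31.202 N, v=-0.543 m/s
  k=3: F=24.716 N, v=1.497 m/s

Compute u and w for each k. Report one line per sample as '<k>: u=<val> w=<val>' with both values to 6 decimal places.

0: u=15.358021 w=-15.846953
1: u=-10.750058 w=9.569613
2: u=20.071580 w=-20.898653
3: u=17.366930 w=-15.086768

k=0: b·v=1.16×(-0.321)=-0.372360; √(2b)=1.523155; u=(-0.372360+23.765)/1.523155=15.358021, w=(-0.372360−23.765)/1.523155=-15.846953
k=1: b·v=1.16×(-0.775)=-0.899000; √(2b)=1.523155; u=(-0.899000+(-15.475))/1.523155=-10.750058, w=(-0.899000−(-15.475))/1.523155=9.569613
k=2: b·v=1.16×(-0.543)=-0.629880; √(2b)=1.523155; u=(-0.629880+31.202)/1.523155=20.071580, w=(-0.629880−31.202)/1.523155=-20.898653
k=3: b·v=1.16×1.497=1.736520; √(2b)=1.523155; u=(1.736520+24.716)/1.523155=17.366930, w=(1.736520−24.716)/1.523155=-15.086768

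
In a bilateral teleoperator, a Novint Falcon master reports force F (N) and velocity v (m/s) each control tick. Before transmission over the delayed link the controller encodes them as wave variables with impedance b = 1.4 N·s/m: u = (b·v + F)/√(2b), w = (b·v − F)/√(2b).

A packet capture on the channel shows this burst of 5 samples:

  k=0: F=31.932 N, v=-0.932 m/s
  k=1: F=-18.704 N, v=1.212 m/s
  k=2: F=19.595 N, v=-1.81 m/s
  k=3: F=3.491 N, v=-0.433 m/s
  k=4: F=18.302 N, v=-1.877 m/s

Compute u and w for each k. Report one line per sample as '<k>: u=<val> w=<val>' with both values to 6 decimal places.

0: u=18.303253 w=-19.862787
1: u=-10.163746 w=12.191810
2: u=10.195898 w=-13.224607
3: u=1.723998 w=-2.448545
4: u=9.367126 w=-12.507948

k=0: b·v=1.4×(-0.932)=-1.304800; √(2b)=1.673320; u=(-1.304800+31.932)/1.673320=18.303253, w=(-1.304800−31.932)/1.673320=-19.862787
k=1: b·v=1.4×1.212=1.696800; √(2b)=1.673320; u=(1.696800+(-18.704))/1.673320=-10.163746, w=(1.696800−(-18.704))/1.673320=12.191810
k=2: b·v=1.4×(-1.81)=-2.534000; √(2b)=1.673320; u=(-2.534000+19.595)/1.673320=10.195898, w=(-2.534000−19.595)/1.673320=-13.224607
k=3: b·v=1.4×(-0.433)=-0.606200; √(2b)=1.673320; u=(-0.606200+3.491)/1.673320=1.723998, w=(-0.606200−3.491)/1.673320=-2.448545
k=4: b·v=1.4×(-1.877)=-2.627800; √(2b)=1.673320; u=(-2.627800+18.302)/1.673320=9.367126, w=(-2.627800−18.302)/1.673320=-12.507948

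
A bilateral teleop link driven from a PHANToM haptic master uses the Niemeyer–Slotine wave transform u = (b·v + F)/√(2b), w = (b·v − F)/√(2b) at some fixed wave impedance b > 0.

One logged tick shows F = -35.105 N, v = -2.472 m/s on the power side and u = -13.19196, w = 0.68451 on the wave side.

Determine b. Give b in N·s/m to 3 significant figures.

u + w = -12.50745;  u + w = √(2b)·v, so √(2b) = -12.50745/(-2.472) = 5.05965.
b = (√(2b))²/2 = 25.60004/2 = 12.80002.
(Check via u − w = 2F/√(2b): u − w = -13.87647, 2F/√(2b) = -13.87646.)

b = 12.8 N·s/m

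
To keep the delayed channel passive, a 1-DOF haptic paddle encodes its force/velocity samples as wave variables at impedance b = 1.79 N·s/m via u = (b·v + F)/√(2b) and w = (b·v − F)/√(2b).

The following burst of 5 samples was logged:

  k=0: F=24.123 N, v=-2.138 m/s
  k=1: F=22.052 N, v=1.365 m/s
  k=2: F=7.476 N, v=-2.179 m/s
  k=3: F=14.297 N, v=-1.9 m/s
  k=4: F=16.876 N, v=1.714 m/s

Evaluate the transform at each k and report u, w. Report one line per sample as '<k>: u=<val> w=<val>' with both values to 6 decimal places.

k=0: b·v=1.79×(-2.138)=-3.827020; √(2b)=1.892089; u=(-3.827020+24.123)/1.892089=10.726759, w=(-3.827020−24.123)/1.892089=-14.772045
k=1: b·v=1.79×1.365=2.443350; √(2b)=1.892089; u=(2.443350+22.052)/1.892089=12.946195, w=(2.443350−22.052)/1.892089=-10.363494
k=2: b·v=1.79×(-2.179)=-3.900410; √(2b)=1.892089; u=(-3.900410+7.476)/1.892089=1.889758, w=(-3.900410−7.476)/1.892089=-6.012620
k=3: b·v=1.79×(-1.9)=-3.401000; √(2b)=1.892089; u=(-3.401000+14.297)/1.892089=5.758715, w=(-3.401000−14.297)/1.892089=-9.353684
k=4: b·v=1.79×1.714=3.068060; √(2b)=1.892089; u=(3.068060+16.876)/1.892089=10.540763, w=(3.068060−16.876)/1.892089=-7.297723

0: u=10.726759 w=-14.772045
1: u=12.946195 w=-10.363494
2: u=1.889758 w=-6.012620
3: u=5.758715 w=-9.353684
4: u=10.540763 w=-7.297723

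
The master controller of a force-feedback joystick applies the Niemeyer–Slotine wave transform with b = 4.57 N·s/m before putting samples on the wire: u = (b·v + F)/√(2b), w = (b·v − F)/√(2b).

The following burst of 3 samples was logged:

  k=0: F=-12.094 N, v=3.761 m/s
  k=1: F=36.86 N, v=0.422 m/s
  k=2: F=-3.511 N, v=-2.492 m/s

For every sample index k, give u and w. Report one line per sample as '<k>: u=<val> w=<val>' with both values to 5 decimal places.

k=0: b·v=4.57×3.761=17.18777; √(2b)=3.02324; u=(17.18777+(-12.094))/3.02324=1.68487, w=(17.18777−(-12.094))/3.02324=9.68555
k=1: b·v=4.57×0.422=1.92854; √(2b)=3.02324; u=(1.92854+36.86)/3.02324=12.83011, w=(1.92854−36.86)/3.02324=-11.55430
k=2: b·v=4.57×(-2.492)=-11.38844; √(2b)=3.02324; u=(-11.38844+(-3.511))/3.02324=-4.92830, w=(-11.38844−(-3.511))/3.02324=-2.60563

0: u=1.68487 w=9.68555
1: u=12.83011 w=-11.55430
2: u=-4.92830 w=-2.60563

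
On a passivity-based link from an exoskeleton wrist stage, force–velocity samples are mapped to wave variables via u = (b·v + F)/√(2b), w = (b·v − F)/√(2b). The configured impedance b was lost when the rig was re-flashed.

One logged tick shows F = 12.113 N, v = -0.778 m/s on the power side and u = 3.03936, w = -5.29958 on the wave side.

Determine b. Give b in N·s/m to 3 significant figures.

b = 4.22 N·s/m

u + w = -2.2602;  u + w = √(2b)·v, so √(2b) = -2.2602/(-0.778) = 2.9052.
b = (√(2b))²/2 = 8.4400/2 = 4.2200.
(Check via u − w = 2F/√(2b): u − w = 8.3389, 2F/√(2b) = 8.3389.)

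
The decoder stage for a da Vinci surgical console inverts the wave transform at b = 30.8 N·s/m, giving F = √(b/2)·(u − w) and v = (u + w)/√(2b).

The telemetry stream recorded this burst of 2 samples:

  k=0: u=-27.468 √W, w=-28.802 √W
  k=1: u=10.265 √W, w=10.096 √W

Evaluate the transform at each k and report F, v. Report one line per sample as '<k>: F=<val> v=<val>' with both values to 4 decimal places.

0: F=5.2350 v=-7.1695
1: F=0.6632 v=2.5942

k=0: u−w=1.3340, u+w=-56.2700; √(b/2)=3.9243, √(2b)=7.8486; F=3.9243×1.334=5.2350, v=-56.2700/7.8486=-7.1695
k=1: u−w=0.1690, u+w=20.3610; √(b/2)=3.9243, √(2b)=7.8486; F=3.9243×0.169=0.6632, v=20.3610/7.8486=2.5942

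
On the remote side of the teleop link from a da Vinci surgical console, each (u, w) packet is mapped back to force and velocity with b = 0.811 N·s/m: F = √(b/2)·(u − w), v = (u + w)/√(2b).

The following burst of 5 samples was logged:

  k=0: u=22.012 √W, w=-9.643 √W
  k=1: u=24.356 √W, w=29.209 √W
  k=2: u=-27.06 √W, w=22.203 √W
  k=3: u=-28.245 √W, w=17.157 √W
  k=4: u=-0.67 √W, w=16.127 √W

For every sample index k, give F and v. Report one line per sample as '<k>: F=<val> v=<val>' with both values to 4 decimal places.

0: F=20.1576 v=9.7120
1: F=-3.0903 v=42.0587
2: F=-31.3701 v=-3.8137
3: F=-28.9115 v=-8.7062
4: F=-10.6961 v=12.1367

k=0: u−w=31.6550, u+w=12.3690; √(b/2)=0.6368, √(2b)=1.2736; F=0.6368×31.655=20.1576, v=12.3690/1.2736=9.7120
k=1: u−w=-4.8530, u+w=53.5650; √(b/2)=0.6368, √(2b)=1.2736; F=0.6368×(-4.853)=-3.0903, v=53.5650/1.2736=42.0587
k=2: u−w=-49.2630, u+w=-4.8570; √(b/2)=0.6368, √(2b)=1.2736; F=0.6368×(-49.263)=-31.3701, v=-4.8570/1.2736=-3.8137
k=3: u−w=-45.4020, u+w=-11.0880; √(b/2)=0.6368, √(2b)=1.2736; F=0.6368×(-45.402)=-28.9115, v=-11.0880/1.2736=-8.7062
k=4: u−w=-16.7970, u+w=15.4570; √(b/2)=0.6368, √(2b)=1.2736; F=0.6368×(-16.797)=-10.6961, v=15.4570/1.2736=12.1367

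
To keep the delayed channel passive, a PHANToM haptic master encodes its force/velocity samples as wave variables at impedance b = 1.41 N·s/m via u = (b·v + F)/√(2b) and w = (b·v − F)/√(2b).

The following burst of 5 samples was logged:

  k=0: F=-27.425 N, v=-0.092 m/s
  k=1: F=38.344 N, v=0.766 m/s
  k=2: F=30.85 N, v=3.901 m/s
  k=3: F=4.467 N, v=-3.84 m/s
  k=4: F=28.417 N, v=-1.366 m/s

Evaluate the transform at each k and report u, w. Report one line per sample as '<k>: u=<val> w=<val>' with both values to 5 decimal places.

0: u=-16.40860 w=16.25410
1: u=23.47669 w=-22.19035
2: u=21.64635 w=-15.09546
3: u=-0.56417 w=-5.88429
4: u=15.77513 w=-18.06903

k=0: b·v=1.41×(-0.092)=-0.12972; √(2b)=1.67929; u=(-0.12972+(-27.425))/1.67929=-16.40860, w=(-0.12972−(-27.425))/1.67929=16.25410
k=1: b·v=1.41×0.766=1.08006; √(2b)=1.67929; u=(1.08006+38.344)/1.67929=23.47669, w=(1.08006−38.344)/1.67929=-22.19035
k=2: b·v=1.41×3.901=5.50041; √(2b)=1.67929; u=(5.50041+30.85)/1.67929=21.64635, w=(5.50041−30.85)/1.67929=-15.09546
k=3: b·v=1.41×(-3.84)=-5.41440; √(2b)=1.67929; u=(-5.41440+4.467)/1.67929=-0.56417, w=(-5.41440−4.467)/1.67929=-5.88429
k=4: b·v=1.41×(-1.366)=-1.92606; √(2b)=1.67929; u=(-1.92606+28.417)/1.67929=15.77513, w=(-1.92606−28.417)/1.67929=-18.06903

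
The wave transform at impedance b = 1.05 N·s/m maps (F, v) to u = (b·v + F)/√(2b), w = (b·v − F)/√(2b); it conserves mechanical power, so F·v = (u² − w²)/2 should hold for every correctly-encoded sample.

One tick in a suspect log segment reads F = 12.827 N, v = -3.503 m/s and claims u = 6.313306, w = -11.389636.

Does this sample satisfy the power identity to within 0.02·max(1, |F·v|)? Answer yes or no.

yes

F·v = 12.827×(-3.503) = -44.932981 W.
(u² − w²)/2 = (39.857833 − 129.723808)/2 = -44.932988 W.
|Δ| = 0.000007;  2% of max(1, |F·v|) = 0.898660.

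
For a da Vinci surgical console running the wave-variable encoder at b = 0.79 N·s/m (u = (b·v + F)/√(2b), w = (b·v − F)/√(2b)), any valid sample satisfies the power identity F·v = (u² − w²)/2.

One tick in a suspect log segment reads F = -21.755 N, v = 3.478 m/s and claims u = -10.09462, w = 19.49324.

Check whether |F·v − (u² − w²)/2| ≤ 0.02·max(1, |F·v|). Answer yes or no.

F·v = (-21.755)×3.478 = -75.66389 W.
(u² − w²)/2 = (101.90135 − 379.98641)/2 = -139.04253 W.
|Δ| = 63.37864;  2% of max(1, |F·v|) = 1.51328.

no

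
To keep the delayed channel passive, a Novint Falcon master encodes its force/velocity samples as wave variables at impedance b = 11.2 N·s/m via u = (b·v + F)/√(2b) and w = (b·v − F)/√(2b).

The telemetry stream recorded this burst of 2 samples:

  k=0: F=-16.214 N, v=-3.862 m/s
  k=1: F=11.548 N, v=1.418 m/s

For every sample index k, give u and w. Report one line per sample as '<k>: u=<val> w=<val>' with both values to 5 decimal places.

0: u=-12.56499 w=-5.71333
1: u=5.79556 w=0.91564

k=0: b·v=11.2×(-3.862)=-43.25440; √(2b)=4.73286; u=(-43.25440+(-16.214))/4.73286=-12.56499, w=(-43.25440−(-16.214))/4.73286=-5.71333
k=1: b·v=11.2×1.418=15.88160; √(2b)=4.73286; u=(15.88160+11.548)/4.73286=5.79556, w=(15.88160−11.548)/4.73286=0.91564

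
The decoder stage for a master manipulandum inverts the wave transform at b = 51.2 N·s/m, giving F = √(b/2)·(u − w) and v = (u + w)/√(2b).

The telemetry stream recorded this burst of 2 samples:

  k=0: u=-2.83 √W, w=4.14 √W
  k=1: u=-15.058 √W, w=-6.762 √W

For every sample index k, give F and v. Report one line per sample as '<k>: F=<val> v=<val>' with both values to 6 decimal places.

0: F=-35.265720 v=0.129456
1: F=-41.974809 v=-2.156278

k=0: u−w=-6.970000, u+w=1.310000; √(b/2)=5.059644, √(2b)=10.119289; F=5.059644×(-6.97)=-35.265720, v=1.310000/10.119289=0.129456
k=1: u−w=-8.296000, u+w=-21.820000; √(b/2)=5.059644, √(2b)=10.119289; F=5.059644×(-8.296)=-41.974809, v=-21.820000/10.119289=-2.156278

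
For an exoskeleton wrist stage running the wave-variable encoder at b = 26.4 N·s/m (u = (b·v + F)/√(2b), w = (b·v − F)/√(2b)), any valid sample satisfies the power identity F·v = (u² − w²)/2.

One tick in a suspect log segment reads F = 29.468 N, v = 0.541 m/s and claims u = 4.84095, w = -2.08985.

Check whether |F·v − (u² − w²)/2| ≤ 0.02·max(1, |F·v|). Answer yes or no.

F·v = 29.468×0.541 = 15.9422 W.
(u² − w²)/2 = (23.4348 − 4.3675)/2 = 9.5337 W.
|Δ| = 6.4085;  2% of max(1, |F·v|) = 0.3188.

no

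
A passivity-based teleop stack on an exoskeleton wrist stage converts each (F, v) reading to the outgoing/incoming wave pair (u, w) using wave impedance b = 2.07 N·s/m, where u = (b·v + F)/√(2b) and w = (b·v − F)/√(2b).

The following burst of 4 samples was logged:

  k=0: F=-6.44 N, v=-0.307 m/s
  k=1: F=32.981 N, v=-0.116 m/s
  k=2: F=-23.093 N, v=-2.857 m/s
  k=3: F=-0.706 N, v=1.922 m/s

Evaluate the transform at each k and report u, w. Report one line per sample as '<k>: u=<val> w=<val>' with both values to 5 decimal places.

0: u=-3.47741 w=2.85276
1: u=16.09126 w=-16.32729
2: u=-14.25616 w=8.44302
3: u=1.60837 w=2.30233

k=0: b·v=2.07×(-0.307)=-0.63549; √(2b)=2.03470; u=(-0.63549+(-6.44))/2.03470=-3.47741, w=(-0.63549−(-6.44))/2.03470=2.85276
k=1: b·v=2.07×(-0.116)=-0.24012; √(2b)=2.03470; u=(-0.24012+32.981)/2.03470=16.09126, w=(-0.24012−32.981)/2.03470=-16.32729
k=2: b·v=2.07×(-2.857)=-5.91399; √(2b)=2.03470; u=(-5.91399+(-23.093))/2.03470=-14.25616, w=(-5.91399−(-23.093))/2.03470=8.44302
k=3: b·v=2.07×1.922=3.97854; √(2b)=2.03470; u=(3.97854+(-0.706))/2.03470=1.60837, w=(3.97854−(-0.706))/2.03470=2.30233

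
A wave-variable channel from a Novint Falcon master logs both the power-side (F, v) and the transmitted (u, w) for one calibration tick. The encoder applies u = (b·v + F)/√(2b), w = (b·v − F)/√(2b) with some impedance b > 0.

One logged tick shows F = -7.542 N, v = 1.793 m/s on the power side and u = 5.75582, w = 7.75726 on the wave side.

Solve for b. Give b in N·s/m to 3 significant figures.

u + w = 13.51308;  u + w = √(2b)·v, so √(2b) = 13.51308/1.793 = 7.53658.
b = (√(2b))²/2 = 56.79997/2 = 28.39999.
(Check via u − w = 2F/√(2b): u − w = -2.00144, 2F/√(2b) = -2.00144.)

b = 28.4 N·s/m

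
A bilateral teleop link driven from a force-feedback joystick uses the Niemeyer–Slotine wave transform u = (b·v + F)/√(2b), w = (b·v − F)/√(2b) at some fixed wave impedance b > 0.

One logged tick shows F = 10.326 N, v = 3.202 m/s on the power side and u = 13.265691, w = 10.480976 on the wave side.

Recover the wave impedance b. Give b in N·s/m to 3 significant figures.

b = 27.5 N·s/m

u + w = 23.746667;  u + w = √(2b)·v, so √(2b) = 23.746667/3.202 = 7.416198.
b = (√(2b))²/2 = 54.999997/2 = 27.499999.
(Check via u − w = 2F/√(2b): u − w = 2.784715, 2F/√(2b) = 2.784715.)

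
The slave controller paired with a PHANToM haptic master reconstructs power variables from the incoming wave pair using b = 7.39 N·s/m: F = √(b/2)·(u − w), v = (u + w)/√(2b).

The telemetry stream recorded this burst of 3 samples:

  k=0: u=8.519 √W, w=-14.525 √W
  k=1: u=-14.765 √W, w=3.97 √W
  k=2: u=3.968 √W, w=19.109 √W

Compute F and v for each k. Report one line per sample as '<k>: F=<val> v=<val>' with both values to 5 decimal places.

0: F=44.29606 v=-1.56224
1: F=-36.01313 v=-2.80792
2: F=-29.10461 v=6.00264

k=0: u−w=23.04400, u+w=-6.00600; √(b/2)=1.92224, √(2b)=3.84448; F=1.92224×23.044=44.29606, v=-6.00600/3.84448=-1.56224
k=1: u−w=-18.73500, u+w=-10.79500; √(b/2)=1.92224, √(2b)=3.84448; F=1.92224×(-18.735)=-36.01313, v=-10.79500/3.84448=-2.80792
k=2: u−w=-15.14100, u+w=23.07700; √(b/2)=1.92224, √(2b)=3.84448; F=1.92224×(-15.141)=-29.10461, v=23.07700/3.84448=6.00264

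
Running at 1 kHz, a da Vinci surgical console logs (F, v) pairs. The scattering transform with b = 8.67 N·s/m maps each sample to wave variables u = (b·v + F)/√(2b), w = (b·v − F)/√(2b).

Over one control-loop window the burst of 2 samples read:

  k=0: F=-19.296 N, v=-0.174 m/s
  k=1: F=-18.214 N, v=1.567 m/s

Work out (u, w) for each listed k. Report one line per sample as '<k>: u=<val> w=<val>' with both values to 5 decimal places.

k=0: b·v=8.67×(-0.174)=-1.50858; √(2b)=4.16413; u=(-1.50858+(-19.296))/4.16413=-4.99614, w=(-1.50858−(-19.296))/4.16413=4.27158
k=1: b·v=8.67×1.567=13.58589; √(2b)=4.16413; u=(13.58589+(-18.214))/4.16413=-1.11142, w=(13.58589−(-18.214))/4.16413=7.63662

0: u=-4.99614 w=4.27158
1: u=-1.11142 w=7.63662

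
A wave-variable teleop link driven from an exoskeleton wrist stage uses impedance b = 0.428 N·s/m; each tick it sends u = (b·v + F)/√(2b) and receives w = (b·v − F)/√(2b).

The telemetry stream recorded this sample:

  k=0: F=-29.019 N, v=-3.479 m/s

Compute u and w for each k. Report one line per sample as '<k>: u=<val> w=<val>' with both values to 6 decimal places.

0: u=-32.974409 w=29.755629

k=0: b·v=0.428×(-3.479)=-1.489012; √(2b)=0.925203; u=(-1.489012+(-29.019))/0.925203=-32.974409, w=(-1.489012−(-29.019))/0.925203=29.755629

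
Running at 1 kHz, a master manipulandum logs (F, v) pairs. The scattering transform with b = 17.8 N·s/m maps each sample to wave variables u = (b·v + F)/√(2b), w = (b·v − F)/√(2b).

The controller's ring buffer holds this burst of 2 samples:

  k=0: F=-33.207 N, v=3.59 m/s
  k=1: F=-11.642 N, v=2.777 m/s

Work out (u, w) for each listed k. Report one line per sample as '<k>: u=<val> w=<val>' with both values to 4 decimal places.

k=0: b·v=17.8×3.59=63.9020; √(2b)=5.9666; u=(63.9020+(-33.207))/5.9666=5.1445, w=(63.9020−(-33.207))/5.9666=16.2755
k=1: b·v=17.8×2.777=49.4306; √(2b)=5.9666; u=(49.4306+(-11.642))/5.9666=6.3334, w=(49.4306−(-11.642))/5.9666=10.2358

0: u=5.1445 w=16.2755
1: u=6.3334 w=10.2358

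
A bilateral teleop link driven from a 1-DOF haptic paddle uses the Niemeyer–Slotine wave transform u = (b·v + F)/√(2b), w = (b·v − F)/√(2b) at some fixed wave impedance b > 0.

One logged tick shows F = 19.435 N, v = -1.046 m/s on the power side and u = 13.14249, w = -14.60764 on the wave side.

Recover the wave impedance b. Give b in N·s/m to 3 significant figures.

b = 0.981 N·s/m

u + w = -1.46515;  u + w = √(2b)·v, so √(2b) = -1.46515/(-1.046) = 1.40072.
b = (√(2b))²/2 = 1.96201/2 = 0.98100.
(Check via u − w = 2F/√(2b): u − w = 27.75013, 2F/√(2b) = 27.75007.)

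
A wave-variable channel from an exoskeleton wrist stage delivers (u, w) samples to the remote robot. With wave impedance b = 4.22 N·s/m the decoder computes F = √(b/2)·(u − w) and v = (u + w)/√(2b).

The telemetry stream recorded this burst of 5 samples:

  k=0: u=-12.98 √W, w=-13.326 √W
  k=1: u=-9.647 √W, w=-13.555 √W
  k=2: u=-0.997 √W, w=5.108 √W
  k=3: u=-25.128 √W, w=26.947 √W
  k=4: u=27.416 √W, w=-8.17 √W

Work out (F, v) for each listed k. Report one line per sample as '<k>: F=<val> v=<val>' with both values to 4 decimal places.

k=0: u−w=0.3460, u+w=-26.3060; √(b/2)=1.4526, √(2b)=2.9052; F=1.4526×0.346=0.5026, v=-26.3060/2.9052=-9.0549
k=1: u−w=3.9080, u+w=-23.2020; √(b/2)=1.4526, √(2b)=2.9052; F=1.4526×3.908=5.6767, v=-23.2020/2.9052=-7.9865
k=2: u−w=-6.1050, u+w=4.1110; √(b/2)=1.4526, √(2b)=2.9052; F=1.4526×(-6.105)=-8.8680, v=4.1110/2.9052=1.4151
k=3: u−w=-52.0750, u+w=1.8190; √(b/2)=1.4526, √(2b)=2.9052; F=1.4526×(-52.075)=-75.6433, v=1.8190/2.9052=0.6261
k=4: u−w=35.5860, u+w=19.2460; √(b/2)=1.4526, √(2b)=2.9052; F=1.4526×35.586=51.6917, v=19.2460/2.9052=6.6247

0: F=0.5026 v=-9.0549
1: F=5.6767 v=-7.9865
2: F=-8.8680 v=1.4151
3: F=-75.6433 v=0.6261
4: F=51.6917 v=6.6247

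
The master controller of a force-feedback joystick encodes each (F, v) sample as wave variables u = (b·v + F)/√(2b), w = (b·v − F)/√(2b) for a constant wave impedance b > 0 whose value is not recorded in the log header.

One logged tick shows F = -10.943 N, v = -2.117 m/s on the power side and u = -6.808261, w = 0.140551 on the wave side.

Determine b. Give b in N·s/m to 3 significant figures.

u + w = -6.667710;  u + w = √(2b)·v, so √(2b) = -6.667710/(-2.117) = 3.149603.
b = (√(2b))²/2 = 9.920000/2 = 4.960000.
(Check via u − w = 2F/√(2b): u − w = -6.948812, 2F/√(2b) = -6.948812.)

b = 4.96 N·s/m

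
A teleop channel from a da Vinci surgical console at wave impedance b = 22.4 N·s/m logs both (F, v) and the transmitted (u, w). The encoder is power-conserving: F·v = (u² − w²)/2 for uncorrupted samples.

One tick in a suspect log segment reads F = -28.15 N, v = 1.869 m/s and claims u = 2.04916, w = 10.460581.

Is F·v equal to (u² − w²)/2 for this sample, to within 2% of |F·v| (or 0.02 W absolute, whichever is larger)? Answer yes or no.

F·v = (-28.15)×1.869 = -52.612350 W.
(u² − w²)/2 = (4.199057 − 109.423755)/2 = -52.612349 W.
|Δ| = 0.000001;  2% of max(1, |F·v|) = 1.052247.

yes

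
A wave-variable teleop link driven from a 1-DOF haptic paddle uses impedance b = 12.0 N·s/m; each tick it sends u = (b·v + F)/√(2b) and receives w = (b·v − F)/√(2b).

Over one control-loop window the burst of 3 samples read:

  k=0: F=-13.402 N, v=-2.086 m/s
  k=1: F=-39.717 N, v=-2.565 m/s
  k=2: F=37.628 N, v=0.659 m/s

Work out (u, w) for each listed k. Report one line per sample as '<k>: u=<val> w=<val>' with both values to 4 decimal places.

k=0: b·v=12.0×(-2.086)=-25.0320; √(2b)=4.8990; u=(-25.0320+(-13.402))/4.8990=-7.8453, w=(-25.0320−(-13.402))/4.8990=-2.3740
k=1: b·v=12.0×(-2.565)=-30.7800; √(2b)=4.8990; u=(-30.7800+(-39.717))/4.8990=-14.3901, w=(-30.7800−(-39.717))/4.8990=1.8243
k=2: b·v=12.0×0.659=7.9080; √(2b)=4.8990; u=(7.9080+37.628)/4.8990=9.2950, w=(7.9080−37.628)/4.8990=-6.0666

0: u=-7.8453 w=-2.3740
1: u=-14.3901 w=1.8243
2: u=9.2950 w=-6.0666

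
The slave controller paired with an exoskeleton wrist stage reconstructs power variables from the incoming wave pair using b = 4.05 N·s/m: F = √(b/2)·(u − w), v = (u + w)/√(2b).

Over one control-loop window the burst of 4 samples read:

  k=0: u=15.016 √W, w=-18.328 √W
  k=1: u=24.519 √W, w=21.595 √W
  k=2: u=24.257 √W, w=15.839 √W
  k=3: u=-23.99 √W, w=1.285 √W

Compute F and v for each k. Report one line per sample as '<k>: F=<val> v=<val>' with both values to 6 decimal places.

0: F=47.449344 v=-1.163718
1: F=4.160925 v=16.202808
2: F=11.979024 v=14.088298
3: F=-35.966956 v=-7.977724

k=0: u−w=33.344000, u+w=-3.312000; √(b/2)=1.423025, √(2b)=2.846050; F=1.423025×33.344=47.449344, v=-3.312000/2.846050=-1.163718
k=1: u−w=2.924000, u+w=46.114000; √(b/2)=1.423025, √(2b)=2.846050; F=1.423025×2.924=4.160925, v=46.114000/2.846050=16.202808
k=2: u−w=8.418000, u+w=40.096000; √(b/2)=1.423025, √(2b)=2.846050; F=1.423025×8.418=11.979024, v=40.096000/2.846050=14.088298
k=3: u−w=-25.275000, u+w=-22.705000; √(b/2)=1.423025, √(2b)=2.846050; F=1.423025×(-25.275)=-35.966956, v=-22.705000/2.846050=-7.977724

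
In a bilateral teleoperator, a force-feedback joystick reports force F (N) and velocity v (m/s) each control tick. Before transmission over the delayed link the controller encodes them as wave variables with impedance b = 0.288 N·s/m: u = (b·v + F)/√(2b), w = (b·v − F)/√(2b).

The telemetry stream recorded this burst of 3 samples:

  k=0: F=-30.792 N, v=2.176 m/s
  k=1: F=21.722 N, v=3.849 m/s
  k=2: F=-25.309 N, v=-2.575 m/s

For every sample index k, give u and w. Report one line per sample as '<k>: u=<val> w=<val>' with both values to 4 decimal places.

k=0: b·v=0.288×2.176=0.6267; √(2b)=0.7589; u=(0.6267+(-30.792))/0.7589=-39.7463, w=(0.6267−(-30.792))/0.7589=41.3978
k=1: b·v=0.288×3.849=1.1085; √(2b)=0.7589; u=(1.1085+21.722)/0.7589=30.0818, w=(1.1085−21.722)/0.7589=-27.1607
k=2: b·v=0.288×(-2.575)=-0.7416; √(2b)=0.7589; u=(-0.7416+(-25.309))/0.7589=-34.3247, w=(-0.7416−(-25.309))/0.7589=32.3704

0: u=-39.7463 w=41.3978
1: u=30.0818 w=-27.1607
2: u=-34.3247 w=32.3704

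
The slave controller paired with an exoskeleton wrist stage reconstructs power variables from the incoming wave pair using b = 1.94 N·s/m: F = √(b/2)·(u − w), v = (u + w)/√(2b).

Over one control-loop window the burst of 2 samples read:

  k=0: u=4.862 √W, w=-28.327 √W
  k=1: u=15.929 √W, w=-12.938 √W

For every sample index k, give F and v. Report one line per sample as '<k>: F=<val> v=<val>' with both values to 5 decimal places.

k=0: u−w=33.18900, u+w=-23.46500; √(b/2)=0.98489, √(2b)=1.96977; F=0.98489×33.189=32.68737, v=-23.46500/1.96977=-11.91255
k=1: u−w=28.86700, u+w=2.99100; √(b/2)=0.98489, √(2b)=1.96977; F=0.98489×28.867=28.43070, v=2.99100/1.96977=1.51845

0: F=32.68737 v=-11.91255
1: F=28.43070 v=1.51845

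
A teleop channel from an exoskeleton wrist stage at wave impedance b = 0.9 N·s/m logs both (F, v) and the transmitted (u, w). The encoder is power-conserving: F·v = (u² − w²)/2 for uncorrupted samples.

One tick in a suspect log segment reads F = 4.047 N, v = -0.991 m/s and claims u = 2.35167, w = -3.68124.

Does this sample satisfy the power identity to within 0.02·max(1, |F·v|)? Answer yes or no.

F·v = 4.047×(-0.991) = -4.01058 W.
(u² − w²)/2 = (5.53035 − 13.55153)/2 = -4.01059 W.
|Δ| = 0.00001;  2% of max(1, |F·v|) = 0.08021.

yes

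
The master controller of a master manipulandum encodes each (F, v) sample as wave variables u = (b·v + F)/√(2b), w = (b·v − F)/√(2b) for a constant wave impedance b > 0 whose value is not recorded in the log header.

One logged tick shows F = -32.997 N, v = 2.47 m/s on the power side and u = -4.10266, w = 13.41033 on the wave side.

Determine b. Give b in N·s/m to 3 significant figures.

u + w = 9.30767;  u + w = √(2b)·v, so √(2b) = 9.30767/2.47 = 3.76829.
b = (√(2b))²/2 = 14.19999/2 = 7.10000.
(Check via u − w = 2F/√(2b): u − w = -17.51299, 2F/√(2b) = -17.51300.)

b = 7.1 N·s/m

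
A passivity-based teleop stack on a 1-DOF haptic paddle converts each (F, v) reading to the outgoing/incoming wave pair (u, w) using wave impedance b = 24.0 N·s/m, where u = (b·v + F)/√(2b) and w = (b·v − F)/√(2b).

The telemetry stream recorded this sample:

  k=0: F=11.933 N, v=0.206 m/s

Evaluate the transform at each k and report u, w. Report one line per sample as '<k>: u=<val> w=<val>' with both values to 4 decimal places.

0: u=2.4360 w=-1.0088

k=0: b·v=24.0×0.206=4.9440; √(2b)=6.9282; u=(4.9440+11.933)/6.9282=2.4360, w=(4.9440−11.933)/6.9282=-1.0088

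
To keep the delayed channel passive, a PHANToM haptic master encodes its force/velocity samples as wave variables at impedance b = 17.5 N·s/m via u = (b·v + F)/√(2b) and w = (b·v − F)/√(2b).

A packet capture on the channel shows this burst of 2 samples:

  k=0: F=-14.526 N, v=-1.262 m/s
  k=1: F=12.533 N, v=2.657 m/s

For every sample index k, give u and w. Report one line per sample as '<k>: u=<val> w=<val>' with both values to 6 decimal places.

0: u=-6.188388 w=-1.277704
1: u=9.977976 w=5.741048

k=0: b·v=17.5×(-1.262)=-22.085000; √(2b)=5.916080; u=(-22.085000+(-14.526))/5.916080=-6.188388, w=(-22.085000−(-14.526))/5.916080=-1.277704
k=1: b·v=17.5×2.657=46.497500; √(2b)=5.916080; u=(46.497500+12.533)/5.916080=9.977976, w=(46.497500−12.533)/5.916080=5.741048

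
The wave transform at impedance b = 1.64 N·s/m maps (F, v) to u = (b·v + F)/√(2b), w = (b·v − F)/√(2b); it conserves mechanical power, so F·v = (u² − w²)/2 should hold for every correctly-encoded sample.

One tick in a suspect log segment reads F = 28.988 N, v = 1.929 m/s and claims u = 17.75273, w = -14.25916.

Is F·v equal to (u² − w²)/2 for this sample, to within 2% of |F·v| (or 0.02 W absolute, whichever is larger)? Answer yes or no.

yes

F·v = 28.988×1.929 = 55.91785 W.
(u² − w²)/2 = (315.15942 − 203.32364)/2 = 55.91789 W.
|Δ| = 0.00004;  2% of max(1, |F·v|) = 1.11836.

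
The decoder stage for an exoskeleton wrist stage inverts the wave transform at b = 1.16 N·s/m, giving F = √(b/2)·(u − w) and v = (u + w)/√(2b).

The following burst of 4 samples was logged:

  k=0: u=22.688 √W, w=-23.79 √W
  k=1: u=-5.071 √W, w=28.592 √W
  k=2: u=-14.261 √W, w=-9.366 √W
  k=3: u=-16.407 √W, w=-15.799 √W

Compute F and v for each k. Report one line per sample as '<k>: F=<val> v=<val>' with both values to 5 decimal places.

k=0: u−w=46.47800, u+w=-1.10200; √(b/2)=0.76158, √(2b)=1.52315; F=0.76158×46.478=35.39659, v=-1.10200/1.52315=-0.72350
k=1: u−w=-33.66300, u+w=23.52100; √(b/2)=0.76158, √(2b)=1.52315; F=0.76158×(-33.663)=-25.63698, v=23.52100/1.52315=15.44229
k=2: u−w=-4.89500, u+w=-23.62700; √(b/2)=0.76158, √(2b)=1.52315; F=0.76158×(-4.895)=-3.72792, v=-23.62700/1.52315=-15.51189
k=3: u−w=-0.60800, u+w=-32.20600; √(b/2)=0.76158, √(2b)=1.52315; F=0.76158×(-0.608)=-0.46304, v=-32.20600/1.52315=-21.14427

0: F=35.39659 v=-0.72350
1: F=-25.63698 v=15.44229
2: F=-3.72792 v=-15.51189
3: F=-0.46304 v=-21.14427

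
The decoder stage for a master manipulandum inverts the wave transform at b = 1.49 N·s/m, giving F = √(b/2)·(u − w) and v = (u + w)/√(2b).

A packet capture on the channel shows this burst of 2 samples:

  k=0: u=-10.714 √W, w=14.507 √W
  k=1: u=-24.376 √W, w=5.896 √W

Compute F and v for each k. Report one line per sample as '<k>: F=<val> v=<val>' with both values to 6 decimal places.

k=0: u−w=-25.221000, u+w=3.793000; √(b/2)=0.863134, √(2b)=1.726268; F=0.863134×(-25.221)=-21.769098, v=3.793000/1.726268=2.197226
k=1: u−w=-30.272000, u+w=-18.480000; √(b/2)=0.863134, √(2b)=1.726268; F=0.863134×(-30.272)=-26.128787, v=-18.480000/1.726268=-10.705177

0: F=-21.769098 v=2.197226
1: F=-26.128787 v=-10.705177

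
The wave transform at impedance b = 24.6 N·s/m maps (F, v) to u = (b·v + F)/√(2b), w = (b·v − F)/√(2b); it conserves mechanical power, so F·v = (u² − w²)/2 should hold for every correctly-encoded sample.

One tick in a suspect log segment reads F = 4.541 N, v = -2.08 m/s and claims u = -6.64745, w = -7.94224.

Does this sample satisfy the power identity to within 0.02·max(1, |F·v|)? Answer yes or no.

F·v = 4.541×(-2.08) = -9.44528 W.
(u² − w²)/2 = (44.18859 − 63.07918)/2 = -9.44529 W.
|Δ| = 0.00001;  2% of max(1, |F·v|) = 0.18891.

yes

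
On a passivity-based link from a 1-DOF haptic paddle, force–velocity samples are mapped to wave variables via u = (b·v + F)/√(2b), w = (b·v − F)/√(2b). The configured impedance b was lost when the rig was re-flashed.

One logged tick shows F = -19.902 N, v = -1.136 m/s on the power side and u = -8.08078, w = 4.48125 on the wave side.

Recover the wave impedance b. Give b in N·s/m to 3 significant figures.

u + w = -3.59953;  u + w = √(2b)·v, so √(2b) = -3.59953/(-1.136) = 3.16860.
b = (√(2b))²/2 = 10.04003/2 = 5.02001.
(Check via u − w = 2F/√(2b): u − w = -12.56203, 2F/√(2b) = -12.56201.)

b = 5.02 N·s/m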